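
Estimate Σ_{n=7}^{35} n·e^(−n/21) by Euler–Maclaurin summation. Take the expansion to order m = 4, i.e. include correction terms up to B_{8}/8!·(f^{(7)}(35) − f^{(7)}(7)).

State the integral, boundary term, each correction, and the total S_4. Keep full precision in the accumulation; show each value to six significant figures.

Integral: ∫_7^35 x·e^(−x/21) dx = 199.203.
Boundary: ½(f(7) + f(35)) = ½(5.01572 + 6.61065) = 5.81318.
So far: 205.016.
Correction k=1: B_{2}/2! · (f^{(1)}(35) − f^{(1)}(7)) = 1/12 · (-0.125917 − 0.477688) = -0.0503004.
After k=1: 204.966.
Correction k=2: B_{4}/4! · (f^{(3)}(35) − f^{(3)}(7)) = −1/720 · (0.000571052 − 0.00433277) = 5.22460e-06.
After k=2: 204.966.
Correction k=3: B_{6}/6! · (f^{(5)}(35) − f^{(5)}(7)) = 1/30240 · (3.23726e-06 − 1.71935e-05) = -4.61517e-10.
After k=3: 204.966.
Correction k=4: B_{8}/8! · (f^{(7)}(35) − f^{(7)}(7)) = −1/1209600 · (1.17452e-08 − 5.56965e-08) = 3.63355e-14.

S_4 ≈ 204.966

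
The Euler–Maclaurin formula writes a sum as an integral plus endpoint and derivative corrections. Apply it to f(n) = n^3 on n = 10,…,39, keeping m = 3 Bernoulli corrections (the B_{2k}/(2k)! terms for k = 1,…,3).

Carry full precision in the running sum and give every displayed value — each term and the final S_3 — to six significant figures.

S_3 ≈ 606375

The integral term ∫_10^39 x^3 dx = 575860.
Boundary: ½(f(10) + f(39)) = ½(1000.00 + 59319.0) = 30159.5.
So far: 606020.
Correction k=1: B_{2}/2! · (f^{(1)}(39) − f^{(1)}(10)) = 1/12 · (4563.00 − 300.000) = 355.250.
Partial sum through k=1: 606375.
Correction k=2: B_{4}/4! · (f^{(3)}(39) − f^{(3)}(10)) = −1/720 · (6.00000 − 6.00000) = 0.00000.
Partial sum through k=2: 606375.
Correction k=3: B_{6}/6! · (f^{(5)}(39) − f^{(5)}(10)) = 1/30240 · (0.00000 − 0.00000) = 0.00000.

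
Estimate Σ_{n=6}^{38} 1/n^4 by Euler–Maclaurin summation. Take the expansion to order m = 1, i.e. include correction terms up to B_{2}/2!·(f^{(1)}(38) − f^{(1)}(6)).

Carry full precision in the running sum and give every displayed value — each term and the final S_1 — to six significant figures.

S_1 ≈ 0.00196604

Integral: ∫_6^38 1/x^4 dx = 0.00153714.
Boundary: ½(f(6) + f(38)) = ½(0.000771605 + 4.79585e-07) = 0.000386042.
Integral + boundary = 0.00192318.
Correction k=1: B_{2}/2! · (f^{(1)}(38) − f^{(1)}(6)) = 1/12 · (-5.04826e-08 − (-0.000514403)) = 4.28627e-05.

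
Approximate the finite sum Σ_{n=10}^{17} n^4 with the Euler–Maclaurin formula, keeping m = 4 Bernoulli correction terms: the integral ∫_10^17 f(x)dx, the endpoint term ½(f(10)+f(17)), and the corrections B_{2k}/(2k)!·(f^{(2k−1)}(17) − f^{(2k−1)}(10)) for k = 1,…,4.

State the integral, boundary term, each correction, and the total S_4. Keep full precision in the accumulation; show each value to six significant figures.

Integral: ∫_10^17 x^4 dx = 263971.
Endpoint term: (f(10) + f(17))/2 = (10000.0 + 83521.0)/2 = 46760.5.
Running total after boundary: 310732.
Correction k=1: B_{2}/2! · (f^{(1)}(17) − f^{(1)}(10)) = 1/12 · (19652.0 − 4000.00) = 1304.33.
Running total after k=1: 312036.
Correction k=2: B_{4}/4! · (f^{(3)}(17) − f^{(3)}(10)) = −1/720 · (408.000 − 240.000) = -0.233333.
Running total after k=2: 312036.
Correction k=3: B_{6}/6! · (f^{(5)}(17) − f^{(5)}(10)) = 1/30240 · (0.00000 − 0.00000) = 0.00000.
Running total after k=3: 312036.
Correction k=4: B_{8}/8! · (f^{(7)}(17) − f^{(7)}(10)) = −1/1209600 · (0.00000 − 0.00000) = 0.00000.

S_4 ≈ 312036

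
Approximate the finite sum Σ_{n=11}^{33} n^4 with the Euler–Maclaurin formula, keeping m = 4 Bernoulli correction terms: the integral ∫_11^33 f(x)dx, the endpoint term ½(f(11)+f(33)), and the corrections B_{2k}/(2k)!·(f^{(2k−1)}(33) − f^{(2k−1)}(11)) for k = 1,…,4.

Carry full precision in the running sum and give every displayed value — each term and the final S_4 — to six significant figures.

S_4 ≈ 8.40668e+06

Integral: ∫_11^33 x^4 dx = 7.79487e+06.
Boundary: ½(f(11) + f(33)) = ½(14641.0 + 1.18592e+06) = 600281.
Integral + boundary = 8.39515e+06.
Order-1 term: 1/12 · (143748 − 5324.00) = 11535.3.
After k=1: 8.40668e+06.
Order-2 term: −1/720 · (792.000 − 264.000) = -0.733333.
After k=2: 8.40668e+06.
Order-3 term: 1/30240 · (0.00000 − 0.00000) = 0.00000.
After k=3: 8.40668e+06.
Order-4 term: −1/1209600 · (0.00000 − 0.00000) = 0.00000.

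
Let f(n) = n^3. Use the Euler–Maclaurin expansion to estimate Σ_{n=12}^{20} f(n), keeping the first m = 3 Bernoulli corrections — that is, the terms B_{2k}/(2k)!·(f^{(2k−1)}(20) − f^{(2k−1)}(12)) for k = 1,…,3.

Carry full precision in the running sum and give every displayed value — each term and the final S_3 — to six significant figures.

Integral: ∫_12^20 x^3 dx = 34816.0.
Boundary: ½(f(12) + f(20)) = ½(1728.00 + 8000.00) = 4864.00.
Running total after boundary: 39680.0.
k=1: B_{2}/(2)! × [f^{(1)}(20) − f^{(1)}(12)] = 1/12 × (1200.00 − 432.000) = 64.0000.
Partial sum through k=1: 39744.0.
k=2: B_{4}/(4)! × [f^{(3)}(20) − f^{(3)}(12)] = −1/720 × (6.00000 − 6.00000) = 0.00000.
Partial sum through k=2: 39744.0.
k=3: B_{6}/(6)! × [f^{(5)}(20) − f^{(5)}(12)] = 1/30240 × (0.00000 − 0.00000) = 0.00000.

S_3 ≈ 39744.0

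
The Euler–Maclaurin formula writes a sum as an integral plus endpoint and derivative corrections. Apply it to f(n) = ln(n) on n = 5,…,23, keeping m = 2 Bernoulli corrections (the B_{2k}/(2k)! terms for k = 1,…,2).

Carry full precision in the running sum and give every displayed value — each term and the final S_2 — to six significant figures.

S_2 ≈ 48.4286

The integral term ∫_5^23 ln(x) dx = 46.0692.
Endpoint term: (f(5) + f(23))/2 = (1.60944 + 3.13549)/2 = 2.37247.
So far: 48.4416.
Correction k=1: B_{2}/2! · (f^{(1)}(23) − f^{(1)}(5)) = 1/12 · (0.0434783 − 0.200000) = -0.0130435.
After k=1: 48.4286.
Correction k=2: B_{4}/4! · (f^{(3)}(23) − f^{(3)}(5)) = −1/720 · (0.000164379 − 0.0160000) = 2.19939e-05.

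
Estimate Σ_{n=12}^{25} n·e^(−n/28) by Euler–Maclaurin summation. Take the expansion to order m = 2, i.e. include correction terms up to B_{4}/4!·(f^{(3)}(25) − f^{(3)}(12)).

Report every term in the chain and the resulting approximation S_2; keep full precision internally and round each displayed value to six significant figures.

S_2 ≈ 130.937

Integral: ∫_12^25 x·e^(−x/28) dx = 121.937.
½[f(12) + f(25)] = ½[7.81727 + 10.2371] = 9.02719.
So far: 130.964.
Order-1 term: 1/12 · (0.0438733 − 0.372251) = -0.0273648.
After k=1: 130.937.
Order-2 term: −1/720 · (0.00110056 − 0.00213664) = 1.43900e-06.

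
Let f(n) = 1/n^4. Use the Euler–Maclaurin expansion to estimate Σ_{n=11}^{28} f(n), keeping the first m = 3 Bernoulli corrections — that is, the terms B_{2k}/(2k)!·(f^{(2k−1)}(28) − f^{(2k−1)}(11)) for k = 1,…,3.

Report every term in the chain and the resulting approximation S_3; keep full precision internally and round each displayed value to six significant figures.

S_3 ≈ 0.000272260

Integral: ∫_11^28 1/x^4 dx = 0.000235254.
Boundary: ½(f(11) + f(28)) = ½(6.83013e-05 + 1.62693e-06) = 3.49641e-05.
Integral + boundary = 0.000270218.
Order-1 term: 1/12 · (-2.32418e-07 − (-2.48369e-05)) = 2.05037e-06.
Partial sum through k=1: 0.000272268.
Order-2 term: −1/720 · (-8.89355e-09 − (-6.15790e-06)) = -8.54028e-09.
Partial sum through k=2: 0.000272260.
Order-3 term: 1/30240 · (-6.35253e-10 − (-2.84994e-06)) = 9.42229e-11.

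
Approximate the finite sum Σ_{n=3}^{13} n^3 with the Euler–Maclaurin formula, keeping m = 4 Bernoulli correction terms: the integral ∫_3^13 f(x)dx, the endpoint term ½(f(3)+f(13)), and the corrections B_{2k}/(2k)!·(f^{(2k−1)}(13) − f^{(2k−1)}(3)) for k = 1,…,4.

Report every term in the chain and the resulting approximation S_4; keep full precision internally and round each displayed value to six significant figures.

S_4 ≈ 8272.00

Integral: ∫_3^13 x^3 dx = 7120.00.
Endpoint term: (f(3) + f(13))/2 = (27.0000 + 2197.00)/2 = 1112.00.
Running total after boundary: 8232.00.
Order-1 term: 1/12 · (507.000 − 27.0000) = 40.0000.
After k=1: 8272.00.
Order-2 term: −1/720 · (6.00000 − 6.00000) = 0.00000.
After k=2: 8272.00.
Order-3 term: 1/30240 · (0.00000 − 0.00000) = 0.00000.
After k=3: 8272.00.
Order-4 term: −1/1209600 · (0.00000 − 0.00000) = 0.00000.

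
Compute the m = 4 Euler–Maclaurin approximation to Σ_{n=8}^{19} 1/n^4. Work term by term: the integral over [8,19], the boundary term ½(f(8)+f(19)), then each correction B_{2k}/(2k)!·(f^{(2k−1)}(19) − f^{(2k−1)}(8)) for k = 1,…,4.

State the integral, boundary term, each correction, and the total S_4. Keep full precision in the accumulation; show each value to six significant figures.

∫_8^19 1/x^4 dx evaluates to 0.000602444.
½[f(8) + f(19)] = ½[0.000244141 + 7.67336e-06] = 0.000125907.
Integral + boundary = 0.000728351.
Order-1 term: 1/12 · (-1.61544e-06 − (-0.000122070)) = 1.00379e-05.
Partial sum through k=1: 0.000738389.
Order-2 term: −1/720 · (-1.34247e-07 − (-5.72205e-05)) = -7.92864e-08.
Partial sum through k=2: 0.000738309.
Order-3 term: 1/30240 · (-2.08251e-08 − (-5.00679e-05)) = 1.65500e-09.
Partial sum through k=3: 0.000738311.
Order-4 term: −1/1209600 · (-5.19185e-09 − (-7.04080e-05)) = -5.82034e-11.

S_4 ≈ 0.000738311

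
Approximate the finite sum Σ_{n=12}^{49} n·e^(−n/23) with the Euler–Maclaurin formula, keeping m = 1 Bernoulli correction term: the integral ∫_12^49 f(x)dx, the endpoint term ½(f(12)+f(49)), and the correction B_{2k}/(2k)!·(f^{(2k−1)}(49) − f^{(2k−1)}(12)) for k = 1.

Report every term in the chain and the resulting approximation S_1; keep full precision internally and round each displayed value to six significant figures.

S_1 ≈ 287.485

The integral term ∫_12^49 x·e^(−x/23) dx = 281.048.
½[f(12) + f(49)] = ½[7.12185 + 5.82050] = 6.47117.
Running total after boundary: 287.520.
Correction k=1: B_{2}/2! · (f^{(1)}(49) − f^{(1)}(12)) = 1/12 · (-0.134279 − 0.283842) = -0.0348434.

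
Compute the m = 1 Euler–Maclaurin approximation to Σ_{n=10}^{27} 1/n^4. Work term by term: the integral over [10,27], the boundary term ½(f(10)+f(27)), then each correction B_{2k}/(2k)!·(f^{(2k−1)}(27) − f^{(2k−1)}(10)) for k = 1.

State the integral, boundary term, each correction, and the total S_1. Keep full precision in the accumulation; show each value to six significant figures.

∫_10^27 1/x^4 dx evaluates to 0.000316398.
½[f(10) + f(27)] = ½[0.000100000 + 1.88168e-06] = 5.09408e-05.
Running total after boundary: 0.000367339.
Correction k=1: B_{2}/2! · (f^{(1)}(27) − f^{(1)}(10)) = 1/12 · (-2.78767e-07 − (-4.00000e-05)) = 3.31010e-06.

S_1 ≈ 0.000370649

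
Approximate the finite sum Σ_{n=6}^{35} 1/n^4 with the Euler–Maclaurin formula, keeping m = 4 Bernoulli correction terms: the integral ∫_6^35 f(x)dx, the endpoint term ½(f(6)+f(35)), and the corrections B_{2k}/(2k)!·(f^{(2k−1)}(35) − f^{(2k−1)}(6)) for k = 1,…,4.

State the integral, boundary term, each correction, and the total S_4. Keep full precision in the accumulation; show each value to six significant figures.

S_4 ≈ 0.00196386

The integral term ∫_6^35 1/x^4 dx = 0.00153544.
Boundary: ½(f(6) + f(35)) = ½(0.000771605 + 6.66389e-07) = 0.000386136.
So far: 0.00192157.
Order-1 term: 1/12 · (-7.61587e-08 − (-0.000514403)) = 4.28606e-05.
After k=1: 0.00196443.
Order-2 term: −1/720 · (-1.86511e-09 − (-0.000428669)) = -5.95372e-07.
After k=2: 0.00196384.
Order-3 term: 1/30240 · (-8.52623e-11 − (-0.000666819)) = 2.20509e-08.
After k=3: 0.00196386.
Order-4 term: −1/1209600 · (-6.26417e-12 − (-0.00166705)) = -1.37818e-09.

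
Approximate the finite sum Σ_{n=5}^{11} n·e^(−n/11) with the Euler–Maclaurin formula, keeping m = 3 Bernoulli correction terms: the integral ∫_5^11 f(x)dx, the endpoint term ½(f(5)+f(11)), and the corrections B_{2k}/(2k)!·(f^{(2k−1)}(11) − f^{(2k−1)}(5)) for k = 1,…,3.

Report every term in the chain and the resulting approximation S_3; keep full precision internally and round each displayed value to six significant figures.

S_3 ≈ 26.2681

The integral term ∫_5^11 x·e^(−x/11) dx = 22.6868.
Endpoint term: (f(5) + f(11))/2 = (3.17368 + 4.04667)/2 = 3.61018.
So far: 26.2970.
k=1: B_{2}/(2)! × [f^{(1)}(11) − f^{(1)}(5)] = 1/12 × (0.00000 − 0.346220) = -0.0288517.
Partial sum through k=1: 26.2681.
k=2: B_{4}/(4)! × [f^{(3)}(11) − f^{(3)}(5)] = −1/720 × (0.00608065 − 0.0133528) = 1.01003e-05.
Partial sum through k=2: 26.2681.
k=3: B_{6}/(6)! × [f^{(5)}(11) − f^{(5)}(5)] = 1/30240 × (0.000100507 − 0.000197061) = -3.19292e-09.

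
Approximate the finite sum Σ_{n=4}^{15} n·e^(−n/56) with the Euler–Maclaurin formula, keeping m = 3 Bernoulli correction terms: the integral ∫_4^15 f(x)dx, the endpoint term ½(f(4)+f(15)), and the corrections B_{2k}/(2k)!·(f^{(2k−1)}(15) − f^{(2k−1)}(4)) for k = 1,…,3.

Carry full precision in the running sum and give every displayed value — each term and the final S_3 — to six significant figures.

∫_4^15 x·e^(−x/56) dx evaluates to 86.6631.
Endpoint term: (f(4) + f(15))/2 = (3.72425 + 11.4753)/2 = 7.59975.
Integral + boundary = 94.2629.
Order-1 term: 1/12 · (0.560102 − 0.864558) = -0.0253714.
Running total after k=1: 94.2375.
Order-2 term: −1/720 · (0.000666497 − 0.000869478) = 2.81918e-07.
Running total after k=2: 94.2375.
Order-3 term: 1/30240 · (3.68109e-07 − 4.66603e-07) = -3.25708e-12.

S_3 ≈ 94.2375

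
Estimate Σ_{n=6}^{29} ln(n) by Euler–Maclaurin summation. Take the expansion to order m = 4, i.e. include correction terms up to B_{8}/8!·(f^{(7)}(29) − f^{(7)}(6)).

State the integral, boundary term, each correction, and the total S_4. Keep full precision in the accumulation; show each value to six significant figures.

Integral: ∫_6^29 ln(x) dx = 63.9010.
½[f(6) + f(29)] = ½[1.79176 + 3.36730] = 2.57953.
So far: 66.4805.
k=1: B_{2}/(2)! × [f^{(1)}(29) − f^{(1)}(6)] = 1/12 × (0.0344828 − 0.166667) = -0.0110153.
Partial sum through k=1: 66.4695.
k=2: B_{4}/(4)! × [f^{(3)}(29) − f^{(3)}(6)] = −1/720 × (8.20042e-05 − 0.00925926) = 1.27462e-05.
Partial sum through k=2: 66.4695.
k=3: B_{6}/(6)! × [f^{(5)}(29) − f^{(5)}(6)] = 1/30240 × (1.17010e-06 − 0.00308642) = -1.02025e-07.
Partial sum through k=3: 66.4695.
k=4: B_{8}/(8)! × [f^{(7)}(29) − f^{(7)}(6)] = −1/1209600 × (4.17394e-08 − 0.00257202) = 2.12630e-09.

S_4 ≈ 66.4695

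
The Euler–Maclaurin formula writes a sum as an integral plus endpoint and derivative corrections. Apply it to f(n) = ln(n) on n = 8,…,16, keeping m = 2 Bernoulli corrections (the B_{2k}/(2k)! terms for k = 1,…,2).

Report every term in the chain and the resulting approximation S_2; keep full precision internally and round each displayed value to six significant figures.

S_2 ≈ 22.1467

The integral term ∫_8^16 ln(x) dx = 19.7259.
Endpoint term: (f(8) + f(16))/2 = (2.07944 + 2.77259)/2 = 2.42602.
Integral + boundary = 22.1519.
Correction k=1: B_{2}/2! · (f^{(1)}(16) − f^{(1)}(8)) = 1/12 · (0.0625000 − 0.125000) = -0.00520833.
After k=1: 22.1467.
Correction k=2: B_{4}/4! · (f^{(3)}(16) − f^{(3)}(8)) = −1/720 · (0.000488281 − 0.00390625) = 4.74718e-06.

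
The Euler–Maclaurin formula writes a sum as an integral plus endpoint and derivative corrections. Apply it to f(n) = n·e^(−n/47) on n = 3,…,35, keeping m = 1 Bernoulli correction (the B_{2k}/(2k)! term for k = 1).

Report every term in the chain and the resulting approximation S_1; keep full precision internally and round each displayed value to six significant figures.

The integral term ∫_3^35 x·e^(−x/47) dx = 374.477.
½[f(3) + f(35)] = ½[2.81449 + 16.6210] = 9.71775.
Integral + boundary = 384.195.
Order-1 term: 1/12 · (0.121247 − 0.878282) = -0.0630862.

S_1 ≈ 384.132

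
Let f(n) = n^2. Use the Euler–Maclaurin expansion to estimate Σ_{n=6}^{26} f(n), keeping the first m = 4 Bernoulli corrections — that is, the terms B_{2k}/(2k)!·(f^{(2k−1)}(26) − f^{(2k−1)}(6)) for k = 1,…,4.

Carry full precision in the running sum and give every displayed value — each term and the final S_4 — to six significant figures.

The integral term ∫_6^26 x^2 dx = 5786.67.
½[f(6) + f(26)] = ½[36.0000 + 676.000] = 356.000.
Integral + boundary = 6142.67.
Correction k=1: B_{2}/2! · (f^{(1)}(26) − f^{(1)}(6)) = 1/12 · (52.0000 − 12.0000) = 3.33333.
Running total after k=1: 6146.00.
Correction k=2: B_{4}/4! · (f^{(3)}(26) − f^{(3)}(6)) = −1/720 · (0.00000 − 0.00000) = 0.00000.
Running total after k=2: 6146.00.
Correction k=3: B_{6}/6! · (f^{(5)}(26) − f^{(5)}(6)) = 1/30240 · (0.00000 − 0.00000) = 0.00000.
Running total after k=3: 6146.00.
Correction k=4: B_{8}/8! · (f^{(7)}(26) − f^{(7)}(6)) = −1/1209600 · (0.00000 − 0.00000) = 0.00000.

S_4 ≈ 6146.00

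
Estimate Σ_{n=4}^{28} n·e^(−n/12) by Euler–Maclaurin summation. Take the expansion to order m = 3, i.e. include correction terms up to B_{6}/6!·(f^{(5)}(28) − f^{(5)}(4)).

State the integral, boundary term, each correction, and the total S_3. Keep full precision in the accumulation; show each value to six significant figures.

S_3 ≈ 93.7676

∫_4^28 x·e^(−x/12) dx evaluates to 91.0275.
Boundary: ½(f(4) + f(28)) = ½(2.86613 + 2.71522) = 2.79067.
So far: 93.8181.
Order-1 term: 1/12 · (-0.129296 − 0.477688) = -0.0505820.
Running total after k=1: 93.7676.
Order-2 term: −1/720 · (0.000448944 − 0.0132691) = 1.78058e-05.
Running total after k=2: 93.7676.
Order-3 term: 1/30240 · (1.24707e-05 − 0.000161256) = -4.92016e-09.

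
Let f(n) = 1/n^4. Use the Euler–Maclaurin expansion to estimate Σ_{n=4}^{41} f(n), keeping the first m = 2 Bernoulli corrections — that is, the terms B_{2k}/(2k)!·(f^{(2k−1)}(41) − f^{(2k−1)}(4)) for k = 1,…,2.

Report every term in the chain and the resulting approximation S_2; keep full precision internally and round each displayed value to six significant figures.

The integral term ∫_4^41 1/x^4 dx = 0.00520350.
Endpoint term: (f(4) + f(41))/2 = (0.00390625 + 3.53887e-07)/2 = 0.00195330.
Integral + boundary = 0.00715680.
Correction k=1: B_{2}/2! · (f^{(1)}(41) − f^{(1)}(4)) = 1/12 · (-3.45256e-08 − (-0.00390625)) = 0.000325518.
After k=1: 0.00748232.
Correction k=2: B_{4}/4! · (f^{(3)}(41) − f^{(3)}(4)) = −1/720 · (-6.16161e-10 − (-0.00732422)) = -1.01725e-05.

S_2 ≈ 0.00747214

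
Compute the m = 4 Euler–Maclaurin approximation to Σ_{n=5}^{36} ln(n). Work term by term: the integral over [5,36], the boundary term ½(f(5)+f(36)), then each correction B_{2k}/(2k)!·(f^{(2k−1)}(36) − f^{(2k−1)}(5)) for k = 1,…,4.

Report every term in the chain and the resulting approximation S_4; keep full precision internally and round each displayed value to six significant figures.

Integral: ∫_5^36 ln(x) dx = 89.9595.
Endpoint term: (f(5) + f(36))/2 = (1.60944 + 3.58352)/2 = 2.59648.
Running total after boundary: 92.5560.
Order-1 term: 1/12 · (0.0277778 − 0.200000) = -0.0143519.
Running total after k=1: 92.5416.
Order-2 term: −1/720 · (4.28669e-05 − 0.0160000) = 2.21627e-05.
Running total after k=2: 92.5416.
Order-3 term: 1/30240 · (3.96916e-07 − 0.00768000) = -2.53955e-07.
Running total after k=3: 92.5416.
Order-4 term: −1/1209600 · (9.18787e-09 − 0.00921600) = 7.61904e-09.

S_4 ≈ 92.5416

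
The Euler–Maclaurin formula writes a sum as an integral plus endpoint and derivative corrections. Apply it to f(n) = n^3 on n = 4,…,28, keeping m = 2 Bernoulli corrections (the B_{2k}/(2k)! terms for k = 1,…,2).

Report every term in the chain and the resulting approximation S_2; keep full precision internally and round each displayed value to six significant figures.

∫_4^28 x^3 dx evaluates to 153600.
½[f(4) + f(28)] = ½[64.0000 + 21952.0] = 11008.0.
Integral + boundary = 164608.
Order-1 term: 1/12 · (2352.00 − 48.0000) = 192.000.
Running total after k=1: 164800.
Order-2 term: −1/720 · (6.00000 − 6.00000) = 0.00000.

S_2 ≈ 164800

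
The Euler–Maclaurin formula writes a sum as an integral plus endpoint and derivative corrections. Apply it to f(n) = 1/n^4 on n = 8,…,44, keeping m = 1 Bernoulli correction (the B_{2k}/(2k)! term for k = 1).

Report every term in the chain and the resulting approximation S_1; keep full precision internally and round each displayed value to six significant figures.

The integral term ∫_8^44 1/x^4 dx = 0.000647129.
Endpoint term: (f(8) + f(44))/2 = (0.000244141 + 2.66802e-07)/2 = 0.000122204.
Running total after boundary: 0.000769332.
Correction k=1: B_{2}/2! · (f^{(1)}(44) − f^{(1)}(8)) = 1/12 · (-2.42547e-08 − (-0.000122070)) = 1.01705e-05.

S_1 ≈ 0.000779503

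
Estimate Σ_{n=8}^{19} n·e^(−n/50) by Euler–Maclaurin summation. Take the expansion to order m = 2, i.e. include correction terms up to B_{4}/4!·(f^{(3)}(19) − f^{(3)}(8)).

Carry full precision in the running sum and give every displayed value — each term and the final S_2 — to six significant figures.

S_2 ≈ 121.776

∫_8^19 x·e^(−x/50) dx evaluates to 111.895.
½[f(8) + f(19)] = ½[6.81715 + 12.9934] = 9.90526.
Integral + boundary = 121.800.
Correction k=1: B_{2}/2! · (f^{(1)}(19) − f^{(1)}(8)) = 1/12 · (0.423994 − 0.715801) = -0.0243172.
Partial sum through k=1: 121.776.
Correction k=2: B_{4}/4! · (f^{(3)}(19) − f^{(3)}(8)) = −1/720 · (0.000716687 − 0.000968035) = 3.49095e-07.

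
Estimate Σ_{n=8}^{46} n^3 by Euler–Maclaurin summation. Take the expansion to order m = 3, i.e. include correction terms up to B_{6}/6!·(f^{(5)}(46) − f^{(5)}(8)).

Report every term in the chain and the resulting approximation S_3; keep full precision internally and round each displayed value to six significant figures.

S_3 ≈ 1.16778e+06

Integral: ∫_8^46 x^3 dx = 1.11834e+06.
Endpoint term: (f(8) + f(46))/2 = (512.000 + 97336.0)/2 = 48924.0.
Running total after boundary: 1.16726e+06.
Order-1 term: 1/12 · (6348.00 − 192.000) = 513.000.
After k=1: 1.16778e+06.
Order-2 term: −1/720 · (6.00000 − 6.00000) = 0.00000.
After k=2: 1.16778e+06.
Order-3 term: 1/30240 · (0.00000 − 0.00000) = 0.00000.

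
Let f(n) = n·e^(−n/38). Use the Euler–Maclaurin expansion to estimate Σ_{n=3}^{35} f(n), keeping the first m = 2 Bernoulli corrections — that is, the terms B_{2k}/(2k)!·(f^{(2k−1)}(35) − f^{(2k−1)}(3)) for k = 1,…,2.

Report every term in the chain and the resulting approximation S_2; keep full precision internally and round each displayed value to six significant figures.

S_2 ≈ 343.686

The integral term ∫_3^35 x·e^(−x/38) dx = 335.401.
½[f(3) + f(35)] = ½[2.77227 + 13.9335] = 8.35288.
So far: 343.754.
Correction k=1: B_{2}/2! · (f^{(1)}(35) − f^{(1)}(3)) = 1/12 · (0.0314289 − 0.851134) = -0.0683088.
Partial sum through k=1: 343.686.
Correction k=2: B_{4}/4! · (f^{(3)}(35) − f^{(3)}(3)) = −1/720 · (0.000573150 − 0.00186933) = 1.80025e-06.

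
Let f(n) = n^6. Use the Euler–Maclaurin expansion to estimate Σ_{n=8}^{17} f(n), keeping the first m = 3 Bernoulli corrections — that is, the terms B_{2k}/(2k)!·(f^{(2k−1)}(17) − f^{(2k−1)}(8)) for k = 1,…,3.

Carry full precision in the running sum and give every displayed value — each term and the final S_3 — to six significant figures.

S_3 ≈ 7.12129e+07

The integral term ∫_8^17 x^6 dx = 5.83202e+07.
½[f(8) + f(17)] = ½[262144 + 2.41376e+07] = 1.21999e+07.
So far: 7.05201e+07.
k=1: B_{2}/(2)! × [f^{(1)}(17) − f^{(1)}(8)] = 1/12 × (8.51914e+06 − 196608) = 693544.
Partial sum through k=1: 7.12136e+07.
k=2: B_{4}/(4)! × [f^{(3)}(17) − f^{(3)}(8)] = −1/720 × (589560 − 61440.0) = -733.500.
Partial sum through k=2: 7.12129e+07.
k=3: B_{6}/(6)! × [f^{(5)}(17) − f^{(5)}(8)] = 1/30240 × (12240.0 − 5760.00) = 0.214286.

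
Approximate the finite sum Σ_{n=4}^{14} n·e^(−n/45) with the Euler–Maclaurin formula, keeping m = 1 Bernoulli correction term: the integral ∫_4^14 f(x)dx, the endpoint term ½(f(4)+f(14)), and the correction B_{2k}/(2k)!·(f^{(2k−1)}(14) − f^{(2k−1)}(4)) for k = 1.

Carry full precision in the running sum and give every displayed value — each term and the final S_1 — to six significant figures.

The integral term ∫_4^14 x·e^(−x/45) dx = 72.3194.
½[f(4) + f(14)] = ½[3.65979 + 10.2569] = 6.95832.
So far: 79.2778.
Order-1 term: 1/12 · (0.504702 − 0.833619) = -0.0274097.

S_1 ≈ 79.2503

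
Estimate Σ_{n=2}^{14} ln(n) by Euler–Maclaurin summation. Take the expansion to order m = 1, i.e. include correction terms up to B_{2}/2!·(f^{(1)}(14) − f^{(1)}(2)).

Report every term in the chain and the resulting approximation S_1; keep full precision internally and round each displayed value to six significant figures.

S_1 ≈ 25.1909

The integral term ∫_2^14 ln(x) dx = 23.5605.
Endpoint term: (f(2) + f(14))/2 = (0.693147 + 2.63906)/2 = 1.66610.
So far: 25.2266.
Correction k=1: B_{2}/2! · (f^{(1)}(14) − f^{(1)}(2)) = 1/12 · (0.0714286 − 0.500000) = -0.0357143.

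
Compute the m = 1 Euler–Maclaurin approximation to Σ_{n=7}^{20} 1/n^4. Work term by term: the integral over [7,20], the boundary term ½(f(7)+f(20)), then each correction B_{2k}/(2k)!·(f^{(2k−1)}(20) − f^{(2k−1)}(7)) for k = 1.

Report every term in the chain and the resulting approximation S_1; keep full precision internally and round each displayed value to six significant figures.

S_1 ≈ 0.00116125

The integral term ∫_7^20 1/x^4 dx = 0.000930151.
Boundary: ½(f(7) + f(20)) = ½(0.000416493 + 6.25000e-06) = 0.000211372.
Integral + boundary = 0.00114152.
k=1: B_{2}/(2)! × [f^{(1)}(20) − f^{(1)}(7)] = 1/12 × (-1.25000e-06 − (-0.000237996)) = 1.97288e-05.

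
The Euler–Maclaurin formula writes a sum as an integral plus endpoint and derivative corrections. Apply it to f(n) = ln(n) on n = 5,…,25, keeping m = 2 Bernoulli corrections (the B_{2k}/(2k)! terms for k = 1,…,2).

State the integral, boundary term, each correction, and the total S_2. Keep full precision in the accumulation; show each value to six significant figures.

Integral: ∫_5^25 ln(x) dx = 52.4247.
Boundary: ½(f(5) + f(25)) = ½(1.60944 + 3.21888) = 2.41416.
So far: 54.8389.
k=1: B_{2}/(2)! × [f^{(1)}(25) − f^{(1)}(5)] = 1/12 × (0.0400000 − 0.200000) = -0.0133333.
After k=1: 54.8255.
k=2: B_{4}/(4)! × [f^{(3)}(25) − f^{(3)}(5)] = −1/720 × (0.000128000 − 0.0160000) = 2.20444e-05.

S_2 ≈ 54.8256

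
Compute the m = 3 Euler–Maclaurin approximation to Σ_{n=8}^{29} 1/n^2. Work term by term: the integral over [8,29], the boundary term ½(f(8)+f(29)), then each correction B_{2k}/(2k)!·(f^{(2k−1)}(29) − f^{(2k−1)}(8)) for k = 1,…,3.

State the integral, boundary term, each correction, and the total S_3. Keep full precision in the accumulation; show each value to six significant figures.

S_3 ≈ 0.0992420

∫_8^29 1/x^2 dx evaluates to 0.0905172.
½[f(8) + f(29)] = ½[0.0156250 + 0.00118906] = 0.00840703.
Running total after boundary: 0.0989243.
Correction k=1: B_{2}/2! · (f^{(1)}(29) − f^{(1)}(8)) = 1/12 · (-8.20042e-05 − (-0.00390625)) = 0.000318687.
After k=1: 0.0992430.
Correction k=2: B_{4}/4! · (f^{(3)}(29) − f^{(3)}(8)) = −1/720 · (-1.17010e-06 − (-0.000732422)) = -1.01563e-06.
After k=2: 0.0992419.
Correction k=3: B_{6}/6! · (f^{(5)}(29) − f^{(5)}(8)) = 1/30240 · (-4.17394e-08 − (-0.000343323)) = 1.13519e-08.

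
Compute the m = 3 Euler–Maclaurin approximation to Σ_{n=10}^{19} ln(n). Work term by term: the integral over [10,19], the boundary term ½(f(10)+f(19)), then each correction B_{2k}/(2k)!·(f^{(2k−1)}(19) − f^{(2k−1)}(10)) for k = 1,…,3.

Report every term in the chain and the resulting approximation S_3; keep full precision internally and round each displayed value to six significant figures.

S_3 ≈ 26.5381

The integral term ∫_10^19 ln(x) dx = 23.9185.
Boundary: ½(f(10) + f(19)) = ½(2.30259 + 2.94444) = 2.62351.
So far: 26.5420.
Order-1 term: 1/12 · (0.0526316 − 0.100000) = -0.00394737.
After k=1: 26.5381.
Order-2 term: −1/720 · (0.000291588 − 0.00200000) = 2.37279e-06.
After k=2: 26.5381.
Order-3 term: 1/30240 · (9.69267e-06 − 0.000240000) = -7.61598e-09.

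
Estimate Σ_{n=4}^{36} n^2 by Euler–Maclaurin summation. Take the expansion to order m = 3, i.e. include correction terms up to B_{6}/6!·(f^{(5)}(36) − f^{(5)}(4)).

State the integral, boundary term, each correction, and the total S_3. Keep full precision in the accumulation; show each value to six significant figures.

Integral: ∫_4^36 x^2 dx = 15530.7.
Boundary: ½(f(4) + f(36)) = ½(16.0000 + 1296.00) = 656.000.
Integral + boundary = 16186.7.
k=1: B_{2}/(2)! × [f^{(1)}(36) − f^{(1)}(4)] = 1/12 × (72.0000 − 8.00000) = 5.33333.
After k=1: 16192.0.
k=2: B_{4}/(4)! × [f^{(3)}(36) − f^{(3)}(4)] = −1/720 × (0.00000 − 0.00000) = 0.00000.
After k=2: 16192.0.
k=3: B_{6}/(6)! × [f^{(5)}(36) − f^{(5)}(4)] = 1/30240 × (0.00000 − 0.00000) = 0.00000.

S_3 ≈ 16192.0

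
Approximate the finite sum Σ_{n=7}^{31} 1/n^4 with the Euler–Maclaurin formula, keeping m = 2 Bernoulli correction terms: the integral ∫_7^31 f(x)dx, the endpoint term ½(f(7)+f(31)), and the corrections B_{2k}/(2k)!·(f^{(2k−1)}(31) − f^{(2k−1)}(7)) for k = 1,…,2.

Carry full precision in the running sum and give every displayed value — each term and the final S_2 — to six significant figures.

S_2 ≈ 0.00118904

Integral: ∫_7^31 1/x^4 dx = 0.000960628.
½[f(7) + f(31)] = ½[0.000416493 + 1.08281e-06] = 0.000208788.
Running total after boundary: 0.00116942.
Correction k=1: B_{2}/2! · (f^{(1)}(31) − f^{(1)}(7)) = 1/12 · (-1.39718e-07 − (-0.000237996)) = 1.98214e-05.
After k=1: 0.00118924.
Correction k=2: B_{4}/4! · (f^{(3)}(31) − f^{(3)}(7)) = −1/720 · (-4.36164e-09 − (-0.000145712)) = -2.02372e-07.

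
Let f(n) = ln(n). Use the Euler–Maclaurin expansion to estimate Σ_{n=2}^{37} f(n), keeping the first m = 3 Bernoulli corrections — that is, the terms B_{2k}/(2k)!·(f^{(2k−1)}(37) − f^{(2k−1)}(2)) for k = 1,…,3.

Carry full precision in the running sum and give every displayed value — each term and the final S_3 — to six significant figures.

S_3 ≈ 99.3306

Integral: ∫_2^37 ln(x) dx = 97.2177.
Endpoint term: (f(2) + f(37))/2 = (0.693147 + 3.61092)/2 = 2.15203.
Integral + boundary = 99.3697.
Correction k=1: B_{2}/2! · (f^{(1)}(37) − f^{(1)}(2)) = 1/12 · (0.0270270 − 0.500000) = -0.0394144.
After k=1: 99.3303.
Correction k=2: B_{4}/4! · (f^{(3)}(37) − f^{(3)}(2)) = −1/720 · (3.94843e-05 − 0.250000) = 0.000347167.
After k=2: 99.3306.
Correction k=3: B_{6}/6! · (f^{(5)}(37) − f^{(5)}(2)) = 1/30240 · (3.46101e-07 − 0.750000) = -2.48016e-05.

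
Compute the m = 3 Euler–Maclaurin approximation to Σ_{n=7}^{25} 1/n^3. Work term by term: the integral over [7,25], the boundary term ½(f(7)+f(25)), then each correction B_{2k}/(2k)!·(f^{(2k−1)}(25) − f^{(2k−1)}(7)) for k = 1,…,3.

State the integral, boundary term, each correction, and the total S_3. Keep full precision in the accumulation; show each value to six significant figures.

The integral term ∫_7^25 1/x^3 dx = 0.00940408.
Endpoint term: (f(7) + f(25))/2 = (0.00291545 + 6.40000e-05)/2 = 0.00148973.
So far: 0.0108938.
Correction k=1: B_{2}/2! · (f^{(1)}(25) − f^{(1)}(7)) = 1/12 · (-7.68000e-06 − (-0.00124948)) = 0.000103483.
Partial sum through k=1: 0.0109973.
Correction k=2: B_{4}/4! · (f^{(3)}(25) − f^{(3)}(7)) = −1/720 · (-2.45760e-07 − (-0.000509992)) = -7.07980e-07.
Partial sum through k=2: 0.0109966.
Correction k=3: B_{6}/6! · (f^{(5)}(25) − f^{(5)}(7)) = 1/30240 · (-1.65151e-08 − (-0.000437136)) = 1.44550e-08.

S_3 ≈ 0.0109966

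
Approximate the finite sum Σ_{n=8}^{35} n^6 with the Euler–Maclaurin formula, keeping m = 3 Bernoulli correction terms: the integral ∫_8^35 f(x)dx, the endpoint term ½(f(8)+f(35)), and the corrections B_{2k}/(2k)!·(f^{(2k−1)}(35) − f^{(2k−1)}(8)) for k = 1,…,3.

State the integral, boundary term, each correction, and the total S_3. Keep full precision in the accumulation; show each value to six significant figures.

S_3 ≈ 1.01365e+10

Integral: ∫_8^35 x^6 dx = 9.19103e+09.
½[f(8) + f(35)] = ½[262144 + 1.83827e+09] = 9.19264e+08.
Running total after boundary: 1.01103e+10.
Order-1 term: 1/12 · (3.15131e+08 − 196608) = 2.62446e+07.
After k=1: 1.01365e+10.
Order-2 term: −1/720 · (5.14500e+06 − 61440.0) = -7060.50.
After k=2: 1.01365e+10.
Order-3 term: 1/30240 · (25200.0 − 5760.00) = 0.642857.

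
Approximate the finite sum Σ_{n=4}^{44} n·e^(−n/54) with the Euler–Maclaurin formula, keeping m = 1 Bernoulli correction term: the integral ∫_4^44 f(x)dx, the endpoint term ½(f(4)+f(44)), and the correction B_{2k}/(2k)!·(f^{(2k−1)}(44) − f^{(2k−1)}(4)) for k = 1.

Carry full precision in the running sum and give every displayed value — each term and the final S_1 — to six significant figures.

S_1 ≈ 577.035

Integral: ∫_4^44 x·e^(−x/54) dx = 565.503.
Endpoint term: (f(4) + f(44))/2 = (3.71441 + 19.4797)/2 = 11.5971.
So far: 577.100.
k=1: B_{2}/(2)! × [f^{(1)}(44) − f^{(1)}(4)] = 1/12 × (0.0819854 − 0.859818) = -0.0648193.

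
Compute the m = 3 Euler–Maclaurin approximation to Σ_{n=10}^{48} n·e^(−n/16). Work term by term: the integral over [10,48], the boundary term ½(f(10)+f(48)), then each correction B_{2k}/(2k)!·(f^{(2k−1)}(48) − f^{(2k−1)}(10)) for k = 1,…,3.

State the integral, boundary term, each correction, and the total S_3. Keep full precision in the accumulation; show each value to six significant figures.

The integral term ∫_10^48 x·e^(−x/16) dx = 171.687.
Endpoint term: (f(10) + f(48))/2 = (5.35261 + 2.38978)/2 = 3.87120.
Running total after boundary: 175.558.
Order-1 term: 1/12 · (-0.0995741 − 0.200723) = -0.0250248.
After k=1: 175.533.
Order-2 term: −1/720 · (0.00000 − 0.00496580) = 6.89695e-06.
After k=2: 175.533.
Order-3 term: 1/30240 · (1.51938e-06 − 3.57326e-05) = -1.13139e-09.

S_3 ≈ 175.533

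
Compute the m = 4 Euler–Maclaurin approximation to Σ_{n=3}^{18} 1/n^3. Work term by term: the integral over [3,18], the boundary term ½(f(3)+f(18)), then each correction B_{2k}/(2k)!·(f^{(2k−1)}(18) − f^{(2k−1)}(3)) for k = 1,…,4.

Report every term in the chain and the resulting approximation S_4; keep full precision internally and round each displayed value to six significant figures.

S_4 ≈ 0.0755965

Integral: ∫_3^18 1/x^3 dx = 0.0540123.
½[f(3) + f(18)] = ½[0.0370370 + 0.000171468] = 0.0186043.
Running total after boundary: 0.0726166.
Order-1 term: 1/12 · (-2.85780e-05 − (-0.0370370)) = 0.00308404.
After k=1: 0.0757006.
Order-2 term: −1/720 · (-1.76407e-06 − (-0.0823045)) = -0.000114309.
After k=2: 0.0755863.
Order-3 term: 1/30240 · (-2.28676e-07 − (-0.384088)) = 1.27013e-05.
After k=3: 0.0755990.
Order-4 term: −1/1209600 · (-5.08169e-08 − (-3.07270)) = -2.54026e-06.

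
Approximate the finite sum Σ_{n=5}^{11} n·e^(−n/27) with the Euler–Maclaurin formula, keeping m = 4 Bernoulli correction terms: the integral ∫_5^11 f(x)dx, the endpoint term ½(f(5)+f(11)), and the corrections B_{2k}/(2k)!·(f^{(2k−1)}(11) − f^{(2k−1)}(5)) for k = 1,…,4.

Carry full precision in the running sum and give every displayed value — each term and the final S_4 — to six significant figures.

∫_5^11 x·e^(−x/27) dx evaluates to 35.2684.
½[f(5) + f(11)] = ½[4.15475 + 7.31910] = 5.73693.
Running total after boundary: 41.0053.
k=1: B_{2}/(2)! × [f^{(1)}(11) − f^{(1)}(5)] = 1/12 × (0.394295 − 0.677071) = -0.0235646.
After k=1: 40.9817.
k=2: B_{4}/(4)! × [f^{(3)}(11) − f^{(3)}(5)] = −1/720 × (0.00236631 − 0.00320847) = 1.16966e-06.
After k=2: 40.9817.
k=3: B_{6}/(6)! × [f^{(5)}(11) − f^{(5)}(5)] = 1/30240 × (5.75000e-06 − 7.52835e-06) = -5.88077e-11.
After k=3: 40.9817.
k=4: B_{8}/(8)! × [f^{(7)}(11) − f^{(7)}(5)] = −1/1209600 × (1.13224e-08 − 1.46166e-08) = 2.72338e-15.

S_4 ≈ 40.9817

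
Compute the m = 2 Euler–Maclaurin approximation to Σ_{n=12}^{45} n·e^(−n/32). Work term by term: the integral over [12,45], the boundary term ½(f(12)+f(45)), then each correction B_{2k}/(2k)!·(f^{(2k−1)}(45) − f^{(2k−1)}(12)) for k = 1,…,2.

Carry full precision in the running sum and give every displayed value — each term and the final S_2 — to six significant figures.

∫_12^45 x·e^(−x/32) dx evaluates to 363.874.
Endpoint term: (f(12) + f(45))/2 = (8.24747 + 11.0277)/2 = 9.63760.
So far: 373.512.
k=1: B_{2}/(2)! × [f^{(1)}(45) − f^{(1)}(12)] = 1/12 × (-0.0995558 − 0.429556) = -0.0440926.
After k=1: 373.468.
k=2: B_{4}/(4)! × [f^{(3)}(45) − f^{(3)}(12)] = −1/720 × (0.000381411 − 0.00176185) = 1.91728e-06.

S_2 ≈ 373.468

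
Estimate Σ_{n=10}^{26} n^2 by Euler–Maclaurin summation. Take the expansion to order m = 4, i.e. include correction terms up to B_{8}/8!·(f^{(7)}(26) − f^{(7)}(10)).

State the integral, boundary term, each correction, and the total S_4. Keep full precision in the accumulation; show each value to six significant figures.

S_4 ≈ 5916.00

The integral term ∫_10^26 x^2 dx = 5525.33.
½[f(10) + f(26)] = ½[100.000 + 676.000] = 388.000.
So far: 5913.33.
Order-1 term: 1/12 · (52.0000 − 20.0000) = 2.66667.
After k=1: 5916.00.
Order-2 term: −1/720 · (0.00000 − 0.00000) = 0.00000.
After k=2: 5916.00.
Order-3 term: 1/30240 · (0.00000 − 0.00000) = 0.00000.
After k=3: 5916.00.
Order-4 term: −1/1209600 · (0.00000 − 0.00000) = 0.00000.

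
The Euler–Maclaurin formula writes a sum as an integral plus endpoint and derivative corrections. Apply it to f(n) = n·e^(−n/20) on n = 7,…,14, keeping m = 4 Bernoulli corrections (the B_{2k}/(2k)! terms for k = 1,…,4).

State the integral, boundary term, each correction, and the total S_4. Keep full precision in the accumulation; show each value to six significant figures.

S_4 ≈ 48.7703

∫_7^14 x·e^(−x/20) dx evaluates to 42.8536.
Endpoint term: (f(7) + f(14))/2 = (4.93282 + 6.95219)/2 = 5.94251.
So far: 48.7961.
Order-1 term: 1/12 · (0.148976 − 0.458047) = -0.0257560.
After k=1: 48.7703.
Order-2 term: −1/720 · (0.00285537 − 0.00466856) = 2.51832e-06.
After k=2: 48.7703.
Order-3 term: 1/30240 · (1.33457e-05 − 2.04800e-05) = -2.35922e-10.
After k=3: 48.7703.
Order-4 term: −1/1209600 · (4.88826e-08 − 7.32215e-08) = 2.01214e-14.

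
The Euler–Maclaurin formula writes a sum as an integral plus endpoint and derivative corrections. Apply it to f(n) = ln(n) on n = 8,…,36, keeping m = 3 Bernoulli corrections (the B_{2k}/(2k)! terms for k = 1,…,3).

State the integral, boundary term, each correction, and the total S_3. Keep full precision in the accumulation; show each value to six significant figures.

The integral term ∫_8^36 ln(x) dx = 84.3711.
½[f(8) + f(36)] = ½[2.07944 + 3.58352] = 2.83148.
So far: 87.2026.
Correction k=1: B_{2}/2! · (f^{(1)}(36) − f^{(1)}(8)) = 1/12 · (0.0277778 − 0.125000) = -0.00810185.
After k=1: 87.1945.
Correction k=2: B_{4}/4! · (f^{(3)}(36) − f^{(3)}(8)) = −1/720 · (4.28669e-05 − 0.00390625) = 5.36581e-06.
After k=2: 87.1945.
Correction k=3: B_{6}/6! · (f^{(5)}(36) − f^{(5)}(8)) = 1/30240 · (3.96916e-07 − 0.000732422) = -2.42072e-08.

S_3 ≈ 87.1945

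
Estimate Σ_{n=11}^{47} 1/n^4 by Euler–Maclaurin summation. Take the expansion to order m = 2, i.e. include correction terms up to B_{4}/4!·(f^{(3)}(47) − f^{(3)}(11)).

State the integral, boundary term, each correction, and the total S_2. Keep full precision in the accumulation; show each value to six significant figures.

The integral term ∫_11^47 1/x^4 dx = 0.000247228.
½[f(11) + f(47)] = ½[6.83013e-05 + 2.04931e-07] = 3.42531e-05.
Running total after boundary: 0.000281481.
Correction k=1: B_{2}/2! · (f^{(1)}(47) − f^{(1)}(11)) = 1/12 · (-1.74410e-08 − (-2.48369e-05)) = 2.06828e-06.
Partial sum through k=1: 0.000283549.
Correction k=2: B_{4}/4! · (f^{(3)}(47) − f^{(3)}(11)) = −1/720 · (-2.36862e-10 − (-6.15790e-06)) = -8.55231e-09.

S_2 ≈ 0.000283541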